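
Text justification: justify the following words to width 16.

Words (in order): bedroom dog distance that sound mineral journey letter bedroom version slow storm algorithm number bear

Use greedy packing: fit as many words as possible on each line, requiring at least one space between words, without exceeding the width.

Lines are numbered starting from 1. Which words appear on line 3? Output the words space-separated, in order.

Line 1: ['bedroom', 'dog'] (min_width=11, slack=5)
Line 2: ['distance', 'that'] (min_width=13, slack=3)
Line 3: ['sound', 'mineral'] (min_width=13, slack=3)
Line 4: ['journey', 'letter'] (min_width=14, slack=2)
Line 5: ['bedroom', 'version'] (min_width=15, slack=1)
Line 6: ['slow', 'storm'] (min_width=10, slack=6)
Line 7: ['algorithm', 'number'] (min_width=16, slack=0)
Line 8: ['bear'] (min_width=4, slack=12)

Answer: sound mineral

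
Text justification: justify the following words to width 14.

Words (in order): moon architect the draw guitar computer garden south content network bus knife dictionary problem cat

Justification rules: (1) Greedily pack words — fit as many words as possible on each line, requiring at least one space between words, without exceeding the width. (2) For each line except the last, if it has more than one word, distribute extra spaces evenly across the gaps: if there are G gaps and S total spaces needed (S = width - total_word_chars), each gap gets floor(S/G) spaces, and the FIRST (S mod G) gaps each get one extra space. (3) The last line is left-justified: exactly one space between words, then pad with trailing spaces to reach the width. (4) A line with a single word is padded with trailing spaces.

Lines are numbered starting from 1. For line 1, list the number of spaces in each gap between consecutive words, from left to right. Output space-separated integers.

Line 1: ['moon', 'architect'] (min_width=14, slack=0)
Line 2: ['the', 'draw'] (min_width=8, slack=6)
Line 3: ['guitar'] (min_width=6, slack=8)
Line 4: ['computer'] (min_width=8, slack=6)
Line 5: ['garden', 'south'] (min_width=12, slack=2)
Line 6: ['content'] (min_width=7, slack=7)
Line 7: ['network', 'bus'] (min_width=11, slack=3)
Line 8: ['knife'] (min_width=5, slack=9)
Line 9: ['dictionary'] (min_width=10, slack=4)
Line 10: ['problem', 'cat'] (min_width=11, slack=3)

Answer: 1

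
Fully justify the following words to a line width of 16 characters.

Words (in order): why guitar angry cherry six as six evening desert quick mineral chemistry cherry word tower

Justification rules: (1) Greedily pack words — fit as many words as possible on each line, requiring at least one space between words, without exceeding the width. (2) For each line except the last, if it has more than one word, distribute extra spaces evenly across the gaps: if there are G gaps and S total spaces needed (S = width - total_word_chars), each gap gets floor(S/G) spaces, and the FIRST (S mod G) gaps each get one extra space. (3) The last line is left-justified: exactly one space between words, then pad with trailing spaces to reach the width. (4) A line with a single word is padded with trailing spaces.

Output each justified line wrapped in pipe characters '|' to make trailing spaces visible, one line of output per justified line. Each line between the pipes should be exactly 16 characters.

Line 1: ['why', 'guitar', 'angry'] (min_width=16, slack=0)
Line 2: ['cherry', 'six', 'as'] (min_width=13, slack=3)
Line 3: ['six', 'evening'] (min_width=11, slack=5)
Line 4: ['desert', 'quick'] (min_width=12, slack=4)
Line 5: ['mineral'] (min_width=7, slack=9)
Line 6: ['chemistry', 'cherry'] (min_width=16, slack=0)
Line 7: ['word', 'tower'] (min_width=10, slack=6)

Answer: |why guitar angry|
|cherry   six  as|
|six      evening|
|desert     quick|
|mineral         |
|chemistry cherry|
|word tower      |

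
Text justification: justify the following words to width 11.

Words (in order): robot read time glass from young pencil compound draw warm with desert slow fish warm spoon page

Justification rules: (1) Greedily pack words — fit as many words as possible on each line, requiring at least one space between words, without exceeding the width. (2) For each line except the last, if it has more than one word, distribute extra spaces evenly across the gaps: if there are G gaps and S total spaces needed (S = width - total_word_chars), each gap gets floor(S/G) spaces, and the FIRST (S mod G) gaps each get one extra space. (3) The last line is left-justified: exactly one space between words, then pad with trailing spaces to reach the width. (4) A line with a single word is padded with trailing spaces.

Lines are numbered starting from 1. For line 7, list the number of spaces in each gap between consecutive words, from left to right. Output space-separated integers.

Line 1: ['robot', 'read'] (min_width=10, slack=1)
Line 2: ['time', 'glass'] (min_width=10, slack=1)
Line 3: ['from', 'young'] (min_width=10, slack=1)
Line 4: ['pencil'] (min_width=6, slack=5)
Line 5: ['compound'] (min_width=8, slack=3)
Line 6: ['draw', 'warm'] (min_width=9, slack=2)
Line 7: ['with', 'desert'] (min_width=11, slack=0)
Line 8: ['slow', 'fish'] (min_width=9, slack=2)
Line 9: ['warm', 'spoon'] (min_width=10, slack=1)
Line 10: ['page'] (min_width=4, slack=7)

Answer: 1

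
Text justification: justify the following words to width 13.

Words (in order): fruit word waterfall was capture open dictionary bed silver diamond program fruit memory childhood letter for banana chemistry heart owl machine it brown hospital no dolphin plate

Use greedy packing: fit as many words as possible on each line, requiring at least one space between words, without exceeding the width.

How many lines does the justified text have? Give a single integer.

Answer: 17

Derivation:
Line 1: ['fruit', 'word'] (min_width=10, slack=3)
Line 2: ['waterfall', 'was'] (min_width=13, slack=0)
Line 3: ['capture', 'open'] (min_width=12, slack=1)
Line 4: ['dictionary'] (min_width=10, slack=3)
Line 5: ['bed', 'silver'] (min_width=10, slack=3)
Line 6: ['diamond'] (min_width=7, slack=6)
Line 7: ['program', 'fruit'] (min_width=13, slack=0)
Line 8: ['memory'] (min_width=6, slack=7)
Line 9: ['childhood'] (min_width=9, slack=4)
Line 10: ['letter', 'for'] (min_width=10, slack=3)
Line 11: ['banana'] (min_width=6, slack=7)
Line 12: ['chemistry'] (min_width=9, slack=4)
Line 13: ['heart', 'owl'] (min_width=9, slack=4)
Line 14: ['machine', 'it'] (min_width=10, slack=3)
Line 15: ['brown'] (min_width=5, slack=8)
Line 16: ['hospital', 'no'] (min_width=11, slack=2)
Line 17: ['dolphin', 'plate'] (min_width=13, slack=0)
Total lines: 17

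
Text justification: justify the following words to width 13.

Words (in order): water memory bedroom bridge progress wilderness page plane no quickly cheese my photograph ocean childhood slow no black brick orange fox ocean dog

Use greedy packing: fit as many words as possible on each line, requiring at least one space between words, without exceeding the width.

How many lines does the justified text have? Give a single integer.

Line 1: ['water', 'memory'] (min_width=12, slack=1)
Line 2: ['bedroom'] (min_width=7, slack=6)
Line 3: ['bridge'] (min_width=6, slack=7)
Line 4: ['progress'] (min_width=8, slack=5)
Line 5: ['wilderness'] (min_width=10, slack=3)
Line 6: ['page', 'plane', 'no'] (min_width=13, slack=0)
Line 7: ['quickly'] (min_width=7, slack=6)
Line 8: ['cheese', 'my'] (min_width=9, slack=4)
Line 9: ['photograph'] (min_width=10, slack=3)
Line 10: ['ocean'] (min_width=5, slack=8)
Line 11: ['childhood'] (min_width=9, slack=4)
Line 12: ['slow', 'no', 'black'] (min_width=13, slack=0)
Line 13: ['brick', 'orange'] (min_width=12, slack=1)
Line 14: ['fox', 'ocean', 'dog'] (min_width=13, slack=0)
Total lines: 14

Answer: 14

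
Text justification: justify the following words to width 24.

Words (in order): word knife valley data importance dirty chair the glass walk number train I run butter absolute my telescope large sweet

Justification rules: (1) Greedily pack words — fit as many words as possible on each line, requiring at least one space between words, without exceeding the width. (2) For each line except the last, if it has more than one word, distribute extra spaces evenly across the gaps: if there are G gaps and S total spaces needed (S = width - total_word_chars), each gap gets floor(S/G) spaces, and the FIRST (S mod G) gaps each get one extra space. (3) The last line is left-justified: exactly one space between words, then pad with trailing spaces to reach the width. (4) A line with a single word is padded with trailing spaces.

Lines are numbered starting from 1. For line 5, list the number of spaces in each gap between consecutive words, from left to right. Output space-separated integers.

Answer: 3 2

Derivation:
Line 1: ['word', 'knife', 'valley', 'data'] (min_width=22, slack=2)
Line 2: ['importance', 'dirty', 'chair'] (min_width=22, slack=2)
Line 3: ['the', 'glass', 'walk', 'number'] (min_width=21, slack=3)
Line 4: ['train', 'I', 'run', 'butter'] (min_width=18, slack=6)
Line 5: ['absolute', 'my', 'telescope'] (min_width=21, slack=3)
Line 6: ['large', 'sweet'] (min_width=11, slack=13)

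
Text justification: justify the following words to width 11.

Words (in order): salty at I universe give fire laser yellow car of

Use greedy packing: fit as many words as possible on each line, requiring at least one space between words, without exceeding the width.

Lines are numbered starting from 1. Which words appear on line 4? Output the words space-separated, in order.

Line 1: ['salty', 'at', 'I'] (min_width=10, slack=1)
Line 2: ['universe'] (min_width=8, slack=3)
Line 3: ['give', 'fire'] (min_width=9, slack=2)
Line 4: ['laser'] (min_width=5, slack=6)
Line 5: ['yellow', 'car'] (min_width=10, slack=1)
Line 6: ['of'] (min_width=2, slack=9)

Answer: laser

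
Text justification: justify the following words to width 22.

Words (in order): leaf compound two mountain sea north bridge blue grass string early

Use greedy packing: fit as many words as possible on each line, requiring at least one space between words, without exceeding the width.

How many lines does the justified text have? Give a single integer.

Answer: 4

Derivation:
Line 1: ['leaf', 'compound', 'two'] (min_width=17, slack=5)
Line 2: ['mountain', 'sea', 'north'] (min_width=18, slack=4)
Line 3: ['bridge', 'blue', 'grass'] (min_width=17, slack=5)
Line 4: ['string', 'early'] (min_width=12, slack=10)
Total lines: 4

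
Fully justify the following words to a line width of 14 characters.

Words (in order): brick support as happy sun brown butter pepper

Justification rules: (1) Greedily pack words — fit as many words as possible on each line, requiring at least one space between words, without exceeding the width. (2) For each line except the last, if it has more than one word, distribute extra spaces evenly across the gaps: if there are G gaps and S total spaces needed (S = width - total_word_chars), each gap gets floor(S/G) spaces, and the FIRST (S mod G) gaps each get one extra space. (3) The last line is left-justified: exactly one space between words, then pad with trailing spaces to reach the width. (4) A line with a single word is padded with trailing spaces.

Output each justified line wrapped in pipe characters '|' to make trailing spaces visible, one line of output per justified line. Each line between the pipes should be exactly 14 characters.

Answer: |brick  support|
|as  happy  sun|
|brown   butter|
|pepper        |

Derivation:
Line 1: ['brick', 'support'] (min_width=13, slack=1)
Line 2: ['as', 'happy', 'sun'] (min_width=12, slack=2)
Line 3: ['brown', 'butter'] (min_width=12, slack=2)
Line 4: ['pepper'] (min_width=6, slack=8)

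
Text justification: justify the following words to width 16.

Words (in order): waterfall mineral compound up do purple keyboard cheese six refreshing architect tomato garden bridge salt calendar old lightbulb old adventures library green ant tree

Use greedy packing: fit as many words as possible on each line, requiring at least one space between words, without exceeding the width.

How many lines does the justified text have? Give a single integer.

Line 1: ['waterfall'] (min_width=9, slack=7)
Line 2: ['mineral', 'compound'] (min_width=16, slack=0)
Line 3: ['up', 'do', 'purple'] (min_width=12, slack=4)
Line 4: ['keyboard', 'cheese'] (min_width=15, slack=1)
Line 5: ['six', 'refreshing'] (min_width=14, slack=2)
Line 6: ['architect', 'tomato'] (min_width=16, slack=0)
Line 7: ['garden', 'bridge'] (min_width=13, slack=3)
Line 8: ['salt', 'calendar'] (min_width=13, slack=3)
Line 9: ['old', 'lightbulb'] (min_width=13, slack=3)
Line 10: ['old', 'adventures'] (min_width=14, slack=2)
Line 11: ['library', 'green'] (min_width=13, slack=3)
Line 12: ['ant', 'tree'] (min_width=8, slack=8)
Total lines: 12

Answer: 12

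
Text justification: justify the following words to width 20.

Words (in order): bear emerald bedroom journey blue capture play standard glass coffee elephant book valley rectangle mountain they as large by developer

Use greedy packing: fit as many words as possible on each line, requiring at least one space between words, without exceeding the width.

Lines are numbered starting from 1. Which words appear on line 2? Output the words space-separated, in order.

Line 1: ['bear', 'emerald', 'bedroom'] (min_width=20, slack=0)
Line 2: ['journey', 'blue', 'capture'] (min_width=20, slack=0)
Line 3: ['play', 'standard', 'glass'] (min_width=19, slack=1)
Line 4: ['coffee', 'elephant', 'book'] (min_width=20, slack=0)
Line 5: ['valley', 'rectangle'] (min_width=16, slack=4)
Line 6: ['mountain', 'they', 'as'] (min_width=16, slack=4)
Line 7: ['large', 'by', 'developer'] (min_width=18, slack=2)

Answer: journey blue capture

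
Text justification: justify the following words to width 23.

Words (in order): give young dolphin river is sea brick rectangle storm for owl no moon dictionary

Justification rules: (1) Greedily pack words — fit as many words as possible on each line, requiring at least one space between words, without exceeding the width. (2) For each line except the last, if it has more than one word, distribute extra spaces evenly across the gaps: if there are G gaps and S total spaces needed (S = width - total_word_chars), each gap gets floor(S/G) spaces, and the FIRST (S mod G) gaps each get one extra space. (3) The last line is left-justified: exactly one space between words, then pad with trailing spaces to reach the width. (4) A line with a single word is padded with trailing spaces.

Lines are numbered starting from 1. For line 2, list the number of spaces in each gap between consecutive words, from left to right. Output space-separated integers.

Answer: 3 3 2

Derivation:
Line 1: ['give', 'young', 'dolphin'] (min_width=18, slack=5)
Line 2: ['river', 'is', 'sea', 'brick'] (min_width=18, slack=5)
Line 3: ['rectangle', 'storm', 'for', 'owl'] (min_width=23, slack=0)
Line 4: ['no', 'moon', 'dictionary'] (min_width=18, slack=5)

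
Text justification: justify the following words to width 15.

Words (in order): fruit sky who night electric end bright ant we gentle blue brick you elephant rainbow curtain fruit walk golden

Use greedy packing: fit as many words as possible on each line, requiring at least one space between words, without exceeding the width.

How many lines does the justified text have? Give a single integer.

Line 1: ['fruit', 'sky', 'who'] (min_width=13, slack=2)
Line 2: ['night', 'electric'] (min_width=14, slack=1)
Line 3: ['end', 'bright', 'ant'] (min_width=14, slack=1)
Line 4: ['we', 'gentle', 'blue'] (min_width=14, slack=1)
Line 5: ['brick', 'you'] (min_width=9, slack=6)
Line 6: ['elephant'] (min_width=8, slack=7)
Line 7: ['rainbow', 'curtain'] (min_width=15, slack=0)
Line 8: ['fruit', 'walk'] (min_width=10, slack=5)
Line 9: ['golden'] (min_width=6, slack=9)
Total lines: 9

Answer: 9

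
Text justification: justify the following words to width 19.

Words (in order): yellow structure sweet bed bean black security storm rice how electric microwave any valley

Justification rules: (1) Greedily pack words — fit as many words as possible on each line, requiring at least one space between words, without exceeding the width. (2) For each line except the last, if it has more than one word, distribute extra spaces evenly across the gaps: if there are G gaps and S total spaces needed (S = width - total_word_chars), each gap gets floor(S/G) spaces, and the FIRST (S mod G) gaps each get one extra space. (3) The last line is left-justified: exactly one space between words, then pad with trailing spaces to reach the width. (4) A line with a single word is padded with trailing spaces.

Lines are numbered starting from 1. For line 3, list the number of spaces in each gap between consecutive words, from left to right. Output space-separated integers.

Answer: 6

Derivation:
Line 1: ['yellow', 'structure'] (min_width=16, slack=3)
Line 2: ['sweet', 'bed', 'bean'] (min_width=14, slack=5)
Line 3: ['black', 'security'] (min_width=14, slack=5)
Line 4: ['storm', 'rice', 'how'] (min_width=14, slack=5)
Line 5: ['electric', 'microwave'] (min_width=18, slack=1)
Line 6: ['any', 'valley'] (min_width=10, slack=9)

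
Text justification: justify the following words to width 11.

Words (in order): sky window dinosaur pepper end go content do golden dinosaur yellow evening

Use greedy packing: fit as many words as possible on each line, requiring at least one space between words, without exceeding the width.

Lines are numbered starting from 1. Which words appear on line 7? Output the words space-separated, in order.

Answer: yellow

Derivation:
Line 1: ['sky', 'window'] (min_width=10, slack=1)
Line 2: ['dinosaur'] (min_width=8, slack=3)
Line 3: ['pepper', 'end'] (min_width=10, slack=1)
Line 4: ['go', 'content'] (min_width=10, slack=1)
Line 5: ['do', 'golden'] (min_width=9, slack=2)
Line 6: ['dinosaur'] (min_width=8, slack=3)
Line 7: ['yellow'] (min_width=6, slack=5)
Line 8: ['evening'] (min_width=7, slack=4)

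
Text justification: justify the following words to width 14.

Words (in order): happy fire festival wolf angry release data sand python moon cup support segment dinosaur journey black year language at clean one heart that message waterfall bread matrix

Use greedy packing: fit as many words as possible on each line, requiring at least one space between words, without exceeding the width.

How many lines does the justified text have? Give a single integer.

Answer: 15

Derivation:
Line 1: ['happy', 'fire'] (min_width=10, slack=4)
Line 2: ['festival', 'wolf'] (min_width=13, slack=1)
Line 3: ['angry', 'release'] (min_width=13, slack=1)
Line 4: ['data', 'sand'] (min_width=9, slack=5)
Line 5: ['python', 'moon'] (min_width=11, slack=3)
Line 6: ['cup', 'support'] (min_width=11, slack=3)
Line 7: ['segment'] (min_width=7, slack=7)
Line 8: ['dinosaur'] (min_width=8, slack=6)
Line 9: ['journey', 'black'] (min_width=13, slack=1)
Line 10: ['year', 'language'] (min_width=13, slack=1)
Line 11: ['at', 'clean', 'one'] (min_width=12, slack=2)
Line 12: ['heart', 'that'] (min_width=10, slack=4)
Line 13: ['message'] (min_width=7, slack=7)
Line 14: ['waterfall'] (min_width=9, slack=5)
Line 15: ['bread', 'matrix'] (min_width=12, slack=2)
Total lines: 15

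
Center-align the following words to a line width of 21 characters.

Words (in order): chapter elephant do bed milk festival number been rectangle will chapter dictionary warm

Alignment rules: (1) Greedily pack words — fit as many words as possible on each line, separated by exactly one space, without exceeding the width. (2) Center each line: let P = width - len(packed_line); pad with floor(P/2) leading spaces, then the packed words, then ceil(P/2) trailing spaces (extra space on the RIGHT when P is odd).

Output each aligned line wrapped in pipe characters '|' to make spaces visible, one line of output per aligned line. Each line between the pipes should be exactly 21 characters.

Line 1: ['chapter', 'elephant', 'do'] (min_width=19, slack=2)
Line 2: ['bed', 'milk', 'festival'] (min_width=17, slack=4)
Line 3: ['number', 'been', 'rectangle'] (min_width=21, slack=0)
Line 4: ['will', 'chapter'] (min_width=12, slack=9)
Line 5: ['dictionary', 'warm'] (min_width=15, slack=6)

Answer: | chapter elephant do |
|  bed milk festival  |
|number been rectangle|
|    will chapter     |
|   dictionary warm   |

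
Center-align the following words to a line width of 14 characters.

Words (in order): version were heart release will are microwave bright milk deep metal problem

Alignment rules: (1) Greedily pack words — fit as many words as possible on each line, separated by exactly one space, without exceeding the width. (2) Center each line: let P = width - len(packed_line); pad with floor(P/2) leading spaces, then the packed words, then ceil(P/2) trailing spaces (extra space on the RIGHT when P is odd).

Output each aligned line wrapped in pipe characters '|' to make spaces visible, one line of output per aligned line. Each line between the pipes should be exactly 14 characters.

Line 1: ['version', 'were'] (min_width=12, slack=2)
Line 2: ['heart', 'release'] (min_width=13, slack=1)
Line 3: ['will', 'are'] (min_width=8, slack=6)
Line 4: ['microwave'] (min_width=9, slack=5)
Line 5: ['bright', 'milk'] (min_width=11, slack=3)
Line 6: ['deep', 'metal'] (min_width=10, slack=4)
Line 7: ['problem'] (min_width=7, slack=7)

Answer: | version were |
|heart release |
|   will are   |
|  microwave   |
| bright milk  |
|  deep metal  |
|   problem    |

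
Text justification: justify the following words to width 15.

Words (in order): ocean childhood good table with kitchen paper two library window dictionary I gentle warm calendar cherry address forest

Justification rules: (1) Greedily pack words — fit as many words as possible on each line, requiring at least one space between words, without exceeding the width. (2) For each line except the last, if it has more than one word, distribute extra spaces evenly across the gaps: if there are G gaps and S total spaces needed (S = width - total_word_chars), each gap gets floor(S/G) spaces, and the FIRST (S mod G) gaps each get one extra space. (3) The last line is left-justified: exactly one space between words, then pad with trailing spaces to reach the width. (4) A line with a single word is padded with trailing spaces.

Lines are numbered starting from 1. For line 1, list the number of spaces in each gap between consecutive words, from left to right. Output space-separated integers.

Line 1: ['ocean', 'childhood'] (min_width=15, slack=0)
Line 2: ['good', 'table', 'with'] (min_width=15, slack=0)
Line 3: ['kitchen', 'paper'] (min_width=13, slack=2)
Line 4: ['two', 'library'] (min_width=11, slack=4)
Line 5: ['window'] (min_width=6, slack=9)
Line 6: ['dictionary', 'I'] (min_width=12, slack=3)
Line 7: ['gentle', 'warm'] (min_width=11, slack=4)
Line 8: ['calendar', 'cherry'] (min_width=15, slack=0)
Line 9: ['address', 'forest'] (min_width=14, slack=1)

Answer: 1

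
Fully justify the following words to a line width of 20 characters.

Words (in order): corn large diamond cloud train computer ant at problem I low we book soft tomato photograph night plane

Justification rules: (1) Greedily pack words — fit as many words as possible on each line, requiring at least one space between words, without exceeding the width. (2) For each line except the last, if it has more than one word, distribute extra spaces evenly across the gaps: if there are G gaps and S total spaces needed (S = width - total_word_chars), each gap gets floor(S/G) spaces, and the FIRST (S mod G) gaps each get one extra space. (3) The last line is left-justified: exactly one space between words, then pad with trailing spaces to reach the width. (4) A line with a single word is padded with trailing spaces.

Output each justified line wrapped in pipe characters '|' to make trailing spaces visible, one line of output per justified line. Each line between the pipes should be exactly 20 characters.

Answer: |corn  large  diamond|
|cloud train computer|
|ant at problem I low|
|we  book soft tomato|
|photograph     night|
|plane               |

Derivation:
Line 1: ['corn', 'large', 'diamond'] (min_width=18, slack=2)
Line 2: ['cloud', 'train', 'computer'] (min_width=20, slack=0)
Line 3: ['ant', 'at', 'problem', 'I', 'low'] (min_width=20, slack=0)
Line 4: ['we', 'book', 'soft', 'tomato'] (min_width=19, slack=1)
Line 5: ['photograph', 'night'] (min_width=16, slack=4)
Line 6: ['plane'] (min_width=5, slack=15)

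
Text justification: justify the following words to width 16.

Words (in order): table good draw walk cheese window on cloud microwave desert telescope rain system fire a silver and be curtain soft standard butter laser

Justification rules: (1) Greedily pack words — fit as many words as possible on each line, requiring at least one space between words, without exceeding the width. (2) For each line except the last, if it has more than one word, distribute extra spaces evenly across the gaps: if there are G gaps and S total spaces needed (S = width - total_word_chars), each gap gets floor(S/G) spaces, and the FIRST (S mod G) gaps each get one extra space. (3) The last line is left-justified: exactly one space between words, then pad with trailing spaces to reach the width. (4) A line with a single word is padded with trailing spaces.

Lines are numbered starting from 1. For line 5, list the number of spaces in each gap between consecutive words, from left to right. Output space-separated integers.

Line 1: ['table', 'good', 'draw'] (min_width=15, slack=1)
Line 2: ['walk', 'cheese'] (min_width=11, slack=5)
Line 3: ['window', 'on', 'cloud'] (min_width=15, slack=1)
Line 4: ['microwave', 'desert'] (min_width=16, slack=0)
Line 5: ['telescope', 'rain'] (min_width=14, slack=2)
Line 6: ['system', 'fire', 'a'] (min_width=13, slack=3)
Line 7: ['silver', 'and', 'be'] (min_width=13, slack=3)
Line 8: ['curtain', 'soft'] (min_width=12, slack=4)
Line 9: ['standard', 'butter'] (min_width=15, slack=1)
Line 10: ['laser'] (min_width=5, slack=11)

Answer: 3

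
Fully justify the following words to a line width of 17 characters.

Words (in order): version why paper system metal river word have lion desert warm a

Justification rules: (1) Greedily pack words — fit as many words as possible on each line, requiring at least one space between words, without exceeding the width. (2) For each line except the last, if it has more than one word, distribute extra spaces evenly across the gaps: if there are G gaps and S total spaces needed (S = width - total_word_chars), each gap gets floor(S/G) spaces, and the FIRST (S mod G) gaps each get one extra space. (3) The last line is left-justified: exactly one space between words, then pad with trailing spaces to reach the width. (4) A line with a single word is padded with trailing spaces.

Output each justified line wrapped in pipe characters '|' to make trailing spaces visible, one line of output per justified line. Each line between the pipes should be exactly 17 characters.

Answer: |version why paper|
|system      metal|
|river  word  have|
|lion  desert warm|
|a                |

Derivation:
Line 1: ['version', 'why', 'paper'] (min_width=17, slack=0)
Line 2: ['system', 'metal'] (min_width=12, slack=5)
Line 3: ['river', 'word', 'have'] (min_width=15, slack=2)
Line 4: ['lion', 'desert', 'warm'] (min_width=16, slack=1)
Line 5: ['a'] (min_width=1, slack=16)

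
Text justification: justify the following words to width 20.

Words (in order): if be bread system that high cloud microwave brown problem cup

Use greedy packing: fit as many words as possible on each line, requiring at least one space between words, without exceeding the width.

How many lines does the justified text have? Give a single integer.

Answer: 4

Derivation:
Line 1: ['if', 'be', 'bread', 'system'] (min_width=18, slack=2)
Line 2: ['that', 'high', 'cloud'] (min_width=15, slack=5)
Line 3: ['microwave', 'brown'] (min_width=15, slack=5)
Line 4: ['problem', 'cup'] (min_width=11, slack=9)
Total lines: 4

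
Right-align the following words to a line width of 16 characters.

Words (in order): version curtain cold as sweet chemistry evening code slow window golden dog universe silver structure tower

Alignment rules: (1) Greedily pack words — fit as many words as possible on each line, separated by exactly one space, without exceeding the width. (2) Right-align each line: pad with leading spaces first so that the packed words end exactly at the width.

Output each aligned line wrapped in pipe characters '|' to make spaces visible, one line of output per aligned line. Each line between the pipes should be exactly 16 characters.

Answer: | version curtain|
|   cold as sweet|
|       chemistry|
|    evening code|
|     slow window|
|      golden dog|
| universe silver|
| structure tower|

Derivation:
Line 1: ['version', 'curtain'] (min_width=15, slack=1)
Line 2: ['cold', 'as', 'sweet'] (min_width=13, slack=3)
Line 3: ['chemistry'] (min_width=9, slack=7)
Line 4: ['evening', 'code'] (min_width=12, slack=4)
Line 5: ['slow', 'window'] (min_width=11, slack=5)
Line 6: ['golden', 'dog'] (min_width=10, slack=6)
Line 7: ['universe', 'silver'] (min_width=15, slack=1)
Line 8: ['structure', 'tower'] (min_width=15, slack=1)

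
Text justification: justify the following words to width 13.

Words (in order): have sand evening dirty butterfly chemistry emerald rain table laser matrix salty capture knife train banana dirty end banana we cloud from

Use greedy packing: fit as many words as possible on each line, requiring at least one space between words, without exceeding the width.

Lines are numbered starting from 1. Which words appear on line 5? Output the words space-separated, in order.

Line 1: ['have', 'sand'] (min_width=9, slack=4)
Line 2: ['evening', 'dirty'] (min_width=13, slack=0)
Line 3: ['butterfly'] (min_width=9, slack=4)
Line 4: ['chemistry'] (min_width=9, slack=4)
Line 5: ['emerald', 'rain'] (min_width=12, slack=1)
Line 6: ['table', 'laser'] (min_width=11, slack=2)
Line 7: ['matrix', 'salty'] (min_width=12, slack=1)
Line 8: ['capture', 'knife'] (min_width=13, slack=0)
Line 9: ['train', 'banana'] (min_width=12, slack=1)
Line 10: ['dirty', 'end'] (min_width=9, slack=4)
Line 11: ['banana', 'we'] (min_width=9, slack=4)
Line 12: ['cloud', 'from'] (min_width=10, slack=3)

Answer: emerald rain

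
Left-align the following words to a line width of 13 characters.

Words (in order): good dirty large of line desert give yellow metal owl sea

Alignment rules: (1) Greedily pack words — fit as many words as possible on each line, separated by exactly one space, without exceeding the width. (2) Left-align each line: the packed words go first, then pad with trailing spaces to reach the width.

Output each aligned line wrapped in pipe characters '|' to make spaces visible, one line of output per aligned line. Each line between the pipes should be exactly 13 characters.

Line 1: ['good', 'dirty'] (min_width=10, slack=3)
Line 2: ['large', 'of', 'line'] (min_width=13, slack=0)
Line 3: ['desert', 'give'] (min_width=11, slack=2)
Line 4: ['yellow', 'metal'] (min_width=12, slack=1)
Line 5: ['owl', 'sea'] (min_width=7, slack=6)

Answer: |good dirty   |
|large of line|
|desert give  |
|yellow metal |
|owl sea      |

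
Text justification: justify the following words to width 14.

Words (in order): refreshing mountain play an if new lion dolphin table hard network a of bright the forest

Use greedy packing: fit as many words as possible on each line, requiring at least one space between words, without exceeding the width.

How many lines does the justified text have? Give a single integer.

Line 1: ['refreshing'] (min_width=10, slack=4)
Line 2: ['mountain', 'play'] (min_width=13, slack=1)
Line 3: ['an', 'if', 'new', 'lion'] (min_width=14, slack=0)
Line 4: ['dolphin', 'table'] (min_width=13, slack=1)
Line 5: ['hard', 'network', 'a'] (min_width=14, slack=0)
Line 6: ['of', 'bright', 'the'] (min_width=13, slack=1)
Line 7: ['forest'] (min_width=6, slack=8)
Total lines: 7

Answer: 7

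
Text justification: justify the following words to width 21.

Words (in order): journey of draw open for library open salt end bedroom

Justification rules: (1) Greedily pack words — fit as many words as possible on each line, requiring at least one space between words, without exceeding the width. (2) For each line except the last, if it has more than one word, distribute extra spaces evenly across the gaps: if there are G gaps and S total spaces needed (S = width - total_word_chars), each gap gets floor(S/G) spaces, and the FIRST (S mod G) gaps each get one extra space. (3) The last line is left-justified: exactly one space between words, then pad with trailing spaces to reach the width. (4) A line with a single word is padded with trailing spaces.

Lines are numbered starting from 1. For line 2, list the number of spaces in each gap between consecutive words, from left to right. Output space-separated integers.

Answer: 1 1 1

Derivation:
Line 1: ['journey', 'of', 'draw', 'open'] (min_width=20, slack=1)
Line 2: ['for', 'library', 'open', 'salt'] (min_width=21, slack=0)
Line 3: ['end', 'bedroom'] (min_width=11, slack=10)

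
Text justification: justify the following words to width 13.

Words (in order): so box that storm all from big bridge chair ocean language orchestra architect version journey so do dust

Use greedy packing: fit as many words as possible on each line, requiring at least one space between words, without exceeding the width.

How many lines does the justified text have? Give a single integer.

Line 1: ['so', 'box', 'that'] (min_width=11, slack=2)
Line 2: ['storm', 'all'] (min_width=9, slack=4)
Line 3: ['from', 'big'] (min_width=8, slack=5)
Line 4: ['bridge', 'chair'] (min_width=12, slack=1)
Line 5: ['ocean'] (min_width=5, slack=8)
Line 6: ['language'] (min_width=8, slack=5)
Line 7: ['orchestra'] (min_width=9, slack=4)
Line 8: ['architect'] (min_width=9, slack=4)
Line 9: ['version'] (min_width=7, slack=6)
Line 10: ['journey', 'so', 'do'] (min_width=13, slack=0)
Line 11: ['dust'] (min_width=4, slack=9)
Total lines: 11

Answer: 11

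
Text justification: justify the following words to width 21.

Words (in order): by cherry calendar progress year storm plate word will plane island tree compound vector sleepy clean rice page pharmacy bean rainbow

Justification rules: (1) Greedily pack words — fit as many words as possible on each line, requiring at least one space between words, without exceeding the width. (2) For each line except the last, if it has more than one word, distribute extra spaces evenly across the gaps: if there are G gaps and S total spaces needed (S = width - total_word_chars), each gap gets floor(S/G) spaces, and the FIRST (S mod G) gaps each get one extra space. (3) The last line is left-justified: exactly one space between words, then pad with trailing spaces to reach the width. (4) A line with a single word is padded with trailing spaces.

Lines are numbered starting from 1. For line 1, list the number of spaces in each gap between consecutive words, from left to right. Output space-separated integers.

Line 1: ['by', 'cherry', 'calendar'] (min_width=18, slack=3)
Line 2: ['progress', 'year', 'storm'] (min_width=19, slack=2)
Line 3: ['plate', 'word', 'will', 'plane'] (min_width=21, slack=0)
Line 4: ['island', 'tree', 'compound'] (min_width=20, slack=1)
Line 5: ['vector', 'sleepy', 'clean'] (min_width=19, slack=2)
Line 6: ['rice', 'page', 'pharmacy'] (min_width=18, slack=3)
Line 7: ['bean', 'rainbow'] (min_width=12, slack=9)

Answer: 3 2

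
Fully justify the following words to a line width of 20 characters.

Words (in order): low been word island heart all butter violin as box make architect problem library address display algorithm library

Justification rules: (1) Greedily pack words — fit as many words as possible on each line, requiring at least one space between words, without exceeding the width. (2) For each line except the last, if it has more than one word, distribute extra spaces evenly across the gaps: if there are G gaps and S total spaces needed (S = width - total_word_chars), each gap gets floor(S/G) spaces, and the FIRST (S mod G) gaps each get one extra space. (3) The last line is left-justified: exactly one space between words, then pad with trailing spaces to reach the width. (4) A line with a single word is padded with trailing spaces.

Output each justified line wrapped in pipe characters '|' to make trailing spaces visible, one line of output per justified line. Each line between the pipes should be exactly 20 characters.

Answer: |low been word island|
|heart   all   butter|
|violin  as  box make|
|architect    problem|
|library      address|
|display    algorithm|
|library             |

Derivation:
Line 1: ['low', 'been', 'word', 'island'] (min_width=20, slack=0)
Line 2: ['heart', 'all', 'butter'] (min_width=16, slack=4)
Line 3: ['violin', 'as', 'box', 'make'] (min_width=18, slack=2)
Line 4: ['architect', 'problem'] (min_width=17, slack=3)
Line 5: ['library', 'address'] (min_width=15, slack=5)
Line 6: ['display', 'algorithm'] (min_width=17, slack=3)
Line 7: ['library'] (min_width=7, slack=13)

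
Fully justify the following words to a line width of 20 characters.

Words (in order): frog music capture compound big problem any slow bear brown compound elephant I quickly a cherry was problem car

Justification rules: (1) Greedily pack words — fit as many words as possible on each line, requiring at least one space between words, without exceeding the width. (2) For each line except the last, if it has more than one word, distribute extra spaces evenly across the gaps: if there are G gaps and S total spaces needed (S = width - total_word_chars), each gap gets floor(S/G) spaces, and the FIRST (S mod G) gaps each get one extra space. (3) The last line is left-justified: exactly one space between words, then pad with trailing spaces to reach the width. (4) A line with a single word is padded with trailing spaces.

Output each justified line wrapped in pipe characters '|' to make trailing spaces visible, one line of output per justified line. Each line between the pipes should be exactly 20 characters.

Answer: |frog  music  capture|
|compound big problem|
|any  slow bear brown|
|compound  elephant I|
|quickly a cherry was|
|problem car         |

Derivation:
Line 1: ['frog', 'music', 'capture'] (min_width=18, slack=2)
Line 2: ['compound', 'big', 'problem'] (min_width=20, slack=0)
Line 3: ['any', 'slow', 'bear', 'brown'] (min_width=19, slack=1)
Line 4: ['compound', 'elephant', 'I'] (min_width=19, slack=1)
Line 5: ['quickly', 'a', 'cherry', 'was'] (min_width=20, slack=0)
Line 6: ['problem', 'car'] (min_width=11, slack=9)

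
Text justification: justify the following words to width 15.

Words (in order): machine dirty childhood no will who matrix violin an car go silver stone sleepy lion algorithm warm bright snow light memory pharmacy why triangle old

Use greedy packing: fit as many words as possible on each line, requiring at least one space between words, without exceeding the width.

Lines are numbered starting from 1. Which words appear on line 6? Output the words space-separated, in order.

Line 1: ['machine', 'dirty'] (min_width=13, slack=2)
Line 2: ['childhood', 'no'] (min_width=12, slack=3)
Line 3: ['will', 'who', 'matrix'] (min_width=15, slack=0)
Line 4: ['violin', 'an', 'car'] (min_width=13, slack=2)
Line 5: ['go', 'silver', 'stone'] (min_width=15, slack=0)
Line 6: ['sleepy', 'lion'] (min_width=11, slack=4)
Line 7: ['algorithm', 'warm'] (min_width=14, slack=1)
Line 8: ['bright', 'snow'] (min_width=11, slack=4)
Line 9: ['light', 'memory'] (min_width=12, slack=3)
Line 10: ['pharmacy', 'why'] (min_width=12, slack=3)
Line 11: ['triangle', 'old'] (min_width=12, slack=3)

Answer: sleepy lion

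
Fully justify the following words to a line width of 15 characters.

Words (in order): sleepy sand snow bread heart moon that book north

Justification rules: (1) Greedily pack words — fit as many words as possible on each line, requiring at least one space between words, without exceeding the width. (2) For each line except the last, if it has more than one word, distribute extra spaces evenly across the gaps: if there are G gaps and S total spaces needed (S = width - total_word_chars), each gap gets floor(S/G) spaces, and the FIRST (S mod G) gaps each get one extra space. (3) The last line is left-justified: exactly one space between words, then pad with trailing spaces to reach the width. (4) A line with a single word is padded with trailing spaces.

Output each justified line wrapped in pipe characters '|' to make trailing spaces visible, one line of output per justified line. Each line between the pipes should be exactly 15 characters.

Answer: |sleepy     sand|
|snow      bread|
|heart moon that|
|book north     |

Derivation:
Line 1: ['sleepy', 'sand'] (min_width=11, slack=4)
Line 2: ['snow', 'bread'] (min_width=10, slack=5)
Line 3: ['heart', 'moon', 'that'] (min_width=15, slack=0)
Line 4: ['book', 'north'] (min_width=10, slack=5)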